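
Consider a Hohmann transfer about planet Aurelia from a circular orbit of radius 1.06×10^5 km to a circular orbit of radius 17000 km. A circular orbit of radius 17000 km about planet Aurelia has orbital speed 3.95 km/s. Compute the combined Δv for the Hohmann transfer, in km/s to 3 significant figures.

Δv = 1.99 km/s

From the circular-orbit relation v² = μ/r at r = 17000 km: μ = v²r = (3.95)² × 17000 = 2.65242×10^5 km³/s².
Transfer-ellipse semi-major axis a_t = (r₁ + r₂)/2 = (1.060×10^5 + 17000)/2 = 61500 km.
Circular speed at r₁: v₁ = √(μ/r₁) = √(2.65242×10^5/1.060×10^5) = 1.5819 km/s.
On the transfer ellipse at r₁, vis-viva gives v_a = √[μ(2/r₁ − 1/a_t)] = 0.83168 km/s.
First burn Δv₁ = |v_a − v₁| = 0.7502 km/s.
At r₂, v₂ = √(μ/r₂) = 3.950 km/s.
Transfer-orbit speed at r₂: v_p = √[μ(2/r₂ − 1/a_t)] = 5.186 km/s.
Second burn Δv₂ = |v₂ − v_p| = 1.236 km/s.
Total Δv = Δv₁ + Δv₂ = 1.986 km/s.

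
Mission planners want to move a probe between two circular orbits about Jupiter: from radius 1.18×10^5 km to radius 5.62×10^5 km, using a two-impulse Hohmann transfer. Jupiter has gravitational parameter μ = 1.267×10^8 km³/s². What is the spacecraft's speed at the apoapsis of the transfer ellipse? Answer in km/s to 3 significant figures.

v = 8.85 km/s

The Hohmann ellipse has a_t = (r₁ + r₂)/2 = 3.400×10^5 km.
At apoapsis, r = 5.620×10^5 km.
From the vis-viva equation, v = √[μ(2/r − 1/a_t)] = 8.845 km/s.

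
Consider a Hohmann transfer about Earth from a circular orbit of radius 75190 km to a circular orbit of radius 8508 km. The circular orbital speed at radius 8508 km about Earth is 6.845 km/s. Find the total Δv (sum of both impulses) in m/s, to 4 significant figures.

Δv = 3594 m/s

From the circular-orbit relation v² = μ/r at r = 8508 km: μ = v²r = (6.845)² × 8508 = 3.98634×10^5 km³/s².
Transfer-ellipse semi-major axis a_t = (r₁ + r₂)/2 = (75190 + 8508)/2 = 41849 km.
At r₁ the circular-orbit speed is v₁ = √(μ/r₁) = 2.3025 km/s.
On the transfer ellipse at r₁, vis-viva equation gives v_a = √[μ(2/r₁ − 1/a_t)] = 1.0382 km/s.
First burn Δv₁ = |v_a − v₁| = 1.264 km/s.
At r₂, v₂ = √(μ/r₂) = 6.845 km/s.
Transfer-orbit speed at r₂: v_p = √[μ(2/r₂ − 1/a_t)] = 9.175 km/s.
Second burn Δv₂ = |v₂ − v_p| = 2.330 km/s.
Total Δv = Δv₁ + Δv₂ = 3.594 km/s.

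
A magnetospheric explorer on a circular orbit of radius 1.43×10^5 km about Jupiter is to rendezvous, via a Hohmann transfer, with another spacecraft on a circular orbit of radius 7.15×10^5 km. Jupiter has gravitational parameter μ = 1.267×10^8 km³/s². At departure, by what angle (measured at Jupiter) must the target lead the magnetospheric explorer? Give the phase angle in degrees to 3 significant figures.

Semi-major axis of the transfer orbit: a_t = (1.430×10^5 + 7.150×10^5)/2 = 4.290×10^5 km.
The half-period of the transfer ellipse is t = π√(a_t³/μ) = 78424 s.
Target angular speed ω₂ = √(μ/r₂³) = 1.8618×10^-5 rad/s.
Angle swept by the target during transfer: ω₂·t = 1.4601 rad = 83.66°.
Arrival is 180° from departure on the ellipse, so φ = 180° − 83.66° = 96.3°.

φ = 96.3°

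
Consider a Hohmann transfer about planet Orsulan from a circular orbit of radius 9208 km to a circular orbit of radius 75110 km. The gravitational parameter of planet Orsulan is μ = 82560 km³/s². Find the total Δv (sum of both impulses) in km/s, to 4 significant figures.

Δv = 1.561 km/s

The Hohmann ellipse has a_t = (r₁ + r₂)/2 = 42159 km.
Circular speed at r₁: v₁ = √(μ/r₁) = √(82560/9208) = 2.9943 km/s.
On the transfer ellipse at r₁, v² = μ(2/r − 1/a) gives v_p = √[μ(2/r₁ − 1/a_t)] = 3.9967 km/s.
First burn Δv₁ = |v_p − v₁| = 1.0024 km/s.
At r₂, v₂ = √(μ/r₂) = 1.04842 km/s.
Transfer-orbit speed at r₂: v_a = √[μ(2/r₂ − 1/a_t)] = 0.489974 km/s.
Second burn Δv₂ = |v₂ − v_a| = 0.55845 km/s.
Total Δv = Δv₁ + Δv₂ = 1.561 km/s.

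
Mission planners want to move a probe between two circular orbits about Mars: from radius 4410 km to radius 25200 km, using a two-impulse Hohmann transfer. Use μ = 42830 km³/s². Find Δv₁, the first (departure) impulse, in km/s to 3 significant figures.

The Hohmann ellipse has a_t = (r₁ + r₂)/2 = 14805 km.
On the circular orbit at r = 4410 km, v_c = √(μ/r) = 3.1164 km/s.
Vis-viva on the transfer ellipse at r = 4410 km gives v_t = √[μ(2/r − 1/a_t)] = 4.0658 km/s.
Δv₁ = |v_t − v_c| = |4.0658 − 3.1164| = 0.9494 km/s.

Δv₁ = 0.949 km/s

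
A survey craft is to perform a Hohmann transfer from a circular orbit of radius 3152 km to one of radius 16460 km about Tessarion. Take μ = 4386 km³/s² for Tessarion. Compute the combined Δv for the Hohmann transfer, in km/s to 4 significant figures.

Transfer-ellipse semi-major axis a_t = (r₁ + r₂)/2 = (3152 + 16460)/2 = 9806 km.
At r₁ the circular-orbit speed is v₁ = √(μ/r₁) = 1.1796 km/s.
Transfer-orbit speed at r₁ (vis-viva equation): v_p = √[μ(2/r₁ − 1/a_t)] = 1.5283 km/s.
First burn Δv₁ = |v_p − v₁| = 0.3487 km/s.
Circular speed at r₂: v₂ = √(μ/r₂) = 0.5162 km/s.
Transfer-orbit speed at r₂: v_a = √[μ(2/r₂ − 1/a_t)] = 0.2927 km/s.
Second burn Δv₂ = |v₂ − v_a| = 0.2235 km/s.
Δv = Δv₁ + Δv₂ = 0.3487 + 0.2235 = 0.5722 km/s.

Δv = 0.5722 km/s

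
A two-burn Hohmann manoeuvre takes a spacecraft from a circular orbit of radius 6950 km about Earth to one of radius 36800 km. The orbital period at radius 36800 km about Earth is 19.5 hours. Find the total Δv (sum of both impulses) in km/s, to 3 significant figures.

Δv = 3.69 km/s

From Kepler's third law T² = 4π²r³/μ at r = 36800 km, T = 19.5 hours = 19.5 × 3600 s = 70200 s: μ = 4π²r³/T² = 3.99235×10^5 km³/s².
Semi-major axis of the transfer orbit: a_t = (6950 + 36800)/2 = 21875 km.
Circular speed at r₁: v₁ = √(μ/r₁) = √(3.99235×10^5/6950) = 7.579 km/s.
On the transfer ellipse at r₁, v² = μ(2/r − 1/a) gives v_p = √[μ(2/r₁ − 1/a_t)] = 9.830 km/s.
First burn Δv₁ = |v_p − v₁| = 2.251 km/s.
Circular speed at r₂: v₂ = √(μ/r₂) = 3.294 km/s.
Transfer-orbit speed at r₂: v_a = √[μ(2/r₂ − 1/a_t)] = 1.857 km/s.
Second burn Δv₂ = |v₂ − v_a| = 1.437 km/s.
Δv = Δv₁ + Δv₂ = 2.251 + 1.437 = 3.688 km/s.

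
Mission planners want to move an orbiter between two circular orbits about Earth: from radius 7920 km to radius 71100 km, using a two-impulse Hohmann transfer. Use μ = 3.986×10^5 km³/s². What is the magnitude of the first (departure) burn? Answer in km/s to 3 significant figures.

Δv₁ = 2.42 km/s

Transfer-ellipse semi-major axis a_t = (r₁ + r₂)/2 = (7920 + 71100)/2 = 39510 km.
Circular speed at r = 7920 km: v_c = √(μ/r) = 7.09424 km/s.
Transfer-orbit speed at the same r (vis-viva, a = a_t): v_t = √[μ(2/r − 1/a_t)] = 9.51672 km/s.
Δv₁ = |v_t − v_c| = |9.51672 − 7.09424| = 2.422 km/s.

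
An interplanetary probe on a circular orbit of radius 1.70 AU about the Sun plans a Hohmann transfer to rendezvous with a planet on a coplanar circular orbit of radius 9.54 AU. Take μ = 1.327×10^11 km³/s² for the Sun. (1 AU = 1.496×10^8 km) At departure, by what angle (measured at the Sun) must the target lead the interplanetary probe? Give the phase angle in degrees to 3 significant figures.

In km: r₁ = 1.70 × 1.496×10^8 = 2.5432×10^8 km; r₂ = 9.54 × 1.496×10^8 = 1.427184×10^9 km.
Semi-major axis of the transfer orbit: a_t = (2.5432×10^8 + 1.427184×10^9)/2 = 8.40752×10^8 km.
The half-period of the transfer ellipse is t = π√(a_t³/μ) = 2.1024×10^8 s.
Target angular speed ω₂ = √(μ/r₂³) = 6.7564×10^-9 rad/s.
Angle swept by the target during transfer: ω₂·t = 1.4205 rad = 81.39°.
Arrival is 180° from departure on the ellipse, so φ = 180° − 81.39° = 98.6°.

φ = 98.6°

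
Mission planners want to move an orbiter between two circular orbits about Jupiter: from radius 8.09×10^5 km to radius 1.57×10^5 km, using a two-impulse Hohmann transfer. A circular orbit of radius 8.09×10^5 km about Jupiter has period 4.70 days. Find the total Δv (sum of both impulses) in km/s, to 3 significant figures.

Δv = 13.7 km/s

From Kepler's third law T² = 4π²r³/μ at r = 8.09×10^5 km, T = 4.70 days = 4.70 × 86400 s = 4.0608×10^5 s: μ = 4π²r³/T² = 1.26760×10^8 km³/s².
Transfer-ellipse semi-major axis a_t = (r₁ + r₂)/2 = (8.090×10^5 + 1.570×10^5)/2 = 4.830×10^5 km.
At r₁ the circular-orbit speed is v₁ = √(μ/r₁) = 12.5175 km/s.
Transfer-orbit speed at r₁ (vis-viva equation): v_a = √[μ(2/r₁ − 1/a_t)] = 7.13663 km/s.
First burn Δv₁ = |v_a − v₁| = 5.381 km/s.
Circular speed at r₂: v₂ = √(μ/r₂) = 28.41 km/s.
Transfer-orbit speed at r₂: v_p = √[μ(2/r₂ − 1/a_t)] = 36.77 km/s.
Second burn Δv₂ = |v₂ − v_p| = 8.360 km/s.
Total Δv = Δv₁ + Δv₂ = 13.74 km/s.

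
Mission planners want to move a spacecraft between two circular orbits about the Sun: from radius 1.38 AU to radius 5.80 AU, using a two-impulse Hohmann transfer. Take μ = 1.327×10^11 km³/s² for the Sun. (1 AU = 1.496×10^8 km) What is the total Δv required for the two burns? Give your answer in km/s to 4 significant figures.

Δv = 11.57 km/s

In km: r₁ = 1.38 × 1.496×10^8 = 2.06448×10^8 km; r₂ = 5.80 × 1.496×10^8 = 8.6768×10^8 km.
The Hohmann ellipse has a_t = (r₁ + r₂)/2 = 5.37064×10^8 km.
Circular speed at r₁: v₁ = √(μ/r₁) = √(1.327×10^11/2.06448×10^8) = 25.353 km/s.
On the transfer ellipse at r₁, vis-viva equation gives v_p = √[μ(2/r₁ − 1/a_t)] = 32.225 km/s.
First burn Δv₁ = |v_p − v₁| = 6.872 km/s.
Circular speed at r₂: v₂ = √(μ/r₂) = 12.3668 km/s.
Transfer-orbit speed at r₂: v_a = √[μ(2/r₂ − 1/a_t)] = 7.66740 km/s.
Second burn Δv₂ = |v₂ − v_a| = 4.699 km/s.
Total Δv = Δv₁ + Δv₂ = 11.57 km/s.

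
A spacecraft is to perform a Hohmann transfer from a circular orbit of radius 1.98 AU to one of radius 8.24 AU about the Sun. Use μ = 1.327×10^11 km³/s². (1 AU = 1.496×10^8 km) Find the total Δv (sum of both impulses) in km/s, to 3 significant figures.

Δv = 9.63 km/s

In km: r₁ = 1.98 × 1.496×10^8 = 2.96208×10^8 km; r₂ = 8.24 × 1.496×10^8 = 1.232704×10^9 km.
Semi-major axis of the transfer orbit: a_t = (2.96208×10^8 + 1.232704×10^9)/2 = 7.64456×10^8 km.
Circular speed at r₁: v₁ = √(μ/r₁) = √(1.327×10^11/2.96208×10^8) = 21.166 km/s.
Transfer-orbit speed at r₁ (vis-viva): v_p = √[μ(2/r₁ − 1/a_t)] = 26.878 km/s.
First burn Δv₁ = |v_p − v₁| = 5.712 km/s.
At r₂, v₂ = √(μ/r₂) = 10.375 km/s.
Transfer-orbit speed at r₂: v_a = √[μ(2/r₂ − 1/a_t)] = 6.4584 km/s.
Second burn Δv₂ = |v₂ − v_a| = 3.917 km/s.
Total Δv = Δv₁ + Δv₂ = 9.629 km/s.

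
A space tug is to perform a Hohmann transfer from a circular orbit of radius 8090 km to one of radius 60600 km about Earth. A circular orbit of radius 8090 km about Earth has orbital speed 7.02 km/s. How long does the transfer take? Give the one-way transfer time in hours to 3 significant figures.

t = 8.80 hours

From the circular-orbit relation v² = μ/r at r = 8090 km: μ = v²r = (7.02)² × 8090 = 3.98678×10^5 km³/s².
Transfer-ellipse semi-major axis a_t = (r₁ + r₂)/2 = (8090 + 60600)/2 = 34345 km.
Half the transfer-orbit period gives t = π√(a_t³/μ) = 31670 s.
Converting: 31670 s ÷ 3600 s/hour = 8.80 hours.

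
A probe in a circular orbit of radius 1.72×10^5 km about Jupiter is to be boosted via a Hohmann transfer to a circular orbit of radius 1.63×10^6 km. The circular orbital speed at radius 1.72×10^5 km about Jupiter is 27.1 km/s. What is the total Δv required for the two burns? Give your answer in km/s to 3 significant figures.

From the circular-orbit relation v² = μ/r at r = 1.72×10^5 km: μ = v²r = (27.1)² × 1.72×10^5 = 1.26319×10^8 km³/s².
The Hohmann ellipse has a_t = (r₁ + r₂)/2 = 9.010×10^5 km.
Circular speed at r₁: v₁ = √(μ/r₁) = √(1.26319×10^8/1.720×10^5) = 27.10 km/s.
On the transfer ellipse at r₁, vis-viva gives v_p = √[μ(2/r₁ − 1/a_t)] = 36.45 km/s.
First burn Δv₁ = |v_p − v₁| = 9.350 km/s.
Circular speed at r₂: v₂ = √(μ/r₂) = 8.803 km/s.
Transfer-orbit speed at r₂: v_a = √[μ(2/r₂ − 1/a_t)] = 3.846 km/s.
Second burn Δv₂ = |v₂ − v_a| = 4.957 km/s.
Δv = Δv₁ + Δv₂ = 9.350 + 4.957 = 14.31 km/s.

Δv = 14.3 km/s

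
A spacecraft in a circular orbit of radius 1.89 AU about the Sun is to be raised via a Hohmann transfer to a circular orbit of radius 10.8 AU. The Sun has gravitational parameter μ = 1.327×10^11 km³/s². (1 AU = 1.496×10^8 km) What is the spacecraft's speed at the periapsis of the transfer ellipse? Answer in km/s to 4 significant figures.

In km: r₁ = 1.89 × 1.496×10^8 = 2.82744×10^8 km; r₂ = 10.8 × 1.496×10^8 = 1.61568×10^9 km.
Semi-major axis of the transfer orbit: a_t = (2.82744×10^8 + 1.61568×10^9)/2 = 9.49212×10^8 km.
At periapsis, r = 2.82744×10^8 km.
Vis-viva: v = √[μ(2/r − 1/a_t)] = √[1.327×10^11 × (2/2.82744×10^8 − 1/9.49212×10^8)] = 28.26 km/s.

v = 28.26 km/s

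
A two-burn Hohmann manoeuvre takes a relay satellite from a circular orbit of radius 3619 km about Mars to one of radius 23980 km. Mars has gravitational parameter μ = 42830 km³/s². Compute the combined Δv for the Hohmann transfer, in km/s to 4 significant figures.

Δv = 1.747 km/s

Semi-major axis of the transfer orbit: a_t = (3619 + 23980)/2 = 13799.5 km.
Circular speed at r₁: v₁ = √(μ/r₁) = √(42830/3619) = 3.440 km/s.
Transfer-orbit speed at r₁ (vis-viva): v_p = √[μ(2/r₁ − 1/a_t)] = 4.535 km/s.
First burn Δv₁ = |v_p − v₁| = 1.095 km/s.
At r₂, v₂ = √(μ/r₂) = 1.3364 km/s.
Transfer-orbit speed at r₂: v_a = √[μ(2/r₂ − 1/a_t)] = 0.68440 km/s.
Second burn Δv₂ = |v₂ − v_a| = 0.6520 km/s.
Total Δv = Δv₁ + Δv₂ = 1.747 km/s.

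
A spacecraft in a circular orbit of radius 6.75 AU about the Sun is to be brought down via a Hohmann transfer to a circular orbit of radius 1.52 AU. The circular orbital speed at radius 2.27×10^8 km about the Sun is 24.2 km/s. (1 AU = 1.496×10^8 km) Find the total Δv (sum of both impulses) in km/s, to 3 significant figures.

From the circular-orbit relation v² = μ/r at r = 2.27×10^8 km: μ = v²r = (24.2)² × 2.27×10^8 = 1.32940×10^11 km³/s².
In km: r₁ = 6.75 × 1.496×10^8 = 1.0098×10^9 km; r₂ = 1.52 × 1.496×10^8 = 2.27392×10^8 km.
Transfer-ellipse semi-major axis a_t = (r₁ + r₂)/2 = (1.0098×10^9 + 2.27392×10^8)/2 = 6.18596×10^8 km.
At r₁ the circular-orbit speed is v₁ = √(μ/r₁) = 11.474 km/s.
On the transfer ellipse at r₁, vis-viva equation gives v_a = √[μ(2/r₁ − 1/a_t)] = 6.9566 km/s.
First burn Δv₁ = |v_a − v₁| = 4.517 km/s.
At r₂, v₂ = √(μ/r₂) = 24.179132 km/s.
Transfer-orbit speed at r₂: v_p = √[μ(2/r₂ − 1/a_t)] = 30.892626 km/s.
Second burn Δv₂ = |v₂ − v_p| = 6.713 km/s.
Total Δv = Δv₁ + Δv₂ = 11.23 km/s.

Δv = 11.2 km/s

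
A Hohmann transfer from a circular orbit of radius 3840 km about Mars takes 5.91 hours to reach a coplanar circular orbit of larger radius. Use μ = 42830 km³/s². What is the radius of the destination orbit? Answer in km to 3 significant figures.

Transfer time t = 5.91 hours = 21276 s, and t = π√(a_t³/μ).
So a_t = (μ t²/π²)^(1/3) = (42830 × (21276)² / π²)^(1/3) = 12524 km.
Since a_t = (r₁ + r₂)/2, r₂ = 2a_t − r₁ = 2×12524 − 3840 = 21208 km.

r₂ = 21200 km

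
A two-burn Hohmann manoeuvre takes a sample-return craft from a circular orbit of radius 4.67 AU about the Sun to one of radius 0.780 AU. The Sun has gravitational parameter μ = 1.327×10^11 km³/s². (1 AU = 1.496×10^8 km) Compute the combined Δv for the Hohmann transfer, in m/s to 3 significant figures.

Δv = 16800 m/s

In km: r₁ = 4.67 × 1.496×10^8 = 6.98632×10^8 km; r₂ = 0.780 × 1.496×10^8 = 1.16688×10^8 km.
Semi-major axis of the transfer orbit: a_t = (6.98632×10^8 + 1.16688×10^8)/2 = 4.0766×10^8 km.
At r₁ the circular-orbit speed is v₁ = √(μ/r₁) = 13.7820 km/s.
Transfer-orbit speed at r₁ (v² = μ(2/r − 1/a)): v_a = √[μ(2/r₁ − 1/a_t)] = 7.37353 km/s.
First burn Δv₁ = |v_a − v₁| = 6.408 km/s.
Circular speed at r₂: v₂ = √(μ/r₂) = 33.723 km/s.
Transfer-orbit speed at r₂: v_p = √[μ(2/r₂ − 1/a_t)] = 44.147 km/s.
Second burn Δv₂ = |v₂ − v_p| = 10.42 km/s.
Δv = Δv₁ + Δv₂ = 6.408 + 10.42 = 16.83 km/s.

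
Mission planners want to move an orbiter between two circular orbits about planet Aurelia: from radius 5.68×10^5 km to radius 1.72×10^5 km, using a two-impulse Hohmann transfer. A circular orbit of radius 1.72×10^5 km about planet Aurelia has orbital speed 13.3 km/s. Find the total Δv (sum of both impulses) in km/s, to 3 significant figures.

From the circular-orbit relation v² = μ/r at r = 1.72×10^5 km: μ = v²r = (13.3)² × 1.72×10^5 = 3.04251×10^7 km³/s².
Transfer-ellipse semi-major axis a_t = (r₁ + r₂)/2 = (5.680×10^5 + 1.720×10^5)/2 = 3.700×10^5 km.
Circular speed at r₁: v₁ = √(μ/r₁) = √(3.04251×10^7/5.680×10^5) = 7.319 km/s.
On the transfer ellipse at r₁, v² = μ(2/r − 1/a) gives v_a = √[μ(2/r₁ − 1/a_t)] = 4.990 km/s.
First burn Δv₁ = |v_a − v₁| = 2.329 km/s.
At r₂, v₂ = √(μ/r₂) = 13.300 km/s.
Transfer-orbit speed at r₂: v_p = √[μ(2/r₂ − 1/a_t)] = 16.479 km/s.
Second burn Δv₂ = |v₂ − v_p| = 3.179 km/s.
Δv = Δv₁ + Δv₂ = 2.329 + 3.179 = 5.508 km/s.

Δv = 5.51 km/s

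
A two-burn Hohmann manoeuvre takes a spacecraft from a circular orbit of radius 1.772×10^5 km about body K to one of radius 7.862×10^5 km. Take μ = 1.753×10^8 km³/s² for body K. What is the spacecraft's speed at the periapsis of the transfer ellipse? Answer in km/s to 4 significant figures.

Semi-major axis of the transfer orbit: a_t = (1.772×10^5 + 7.862×10^5)/2 = 4.817×10^5 km.
The periapsis of the transfer ellipse is at r = 1.772×10^5 km.
Applying v² = μ(2/r − 1/a_t): v = 40.18 km/s.

v = 40.18 km/s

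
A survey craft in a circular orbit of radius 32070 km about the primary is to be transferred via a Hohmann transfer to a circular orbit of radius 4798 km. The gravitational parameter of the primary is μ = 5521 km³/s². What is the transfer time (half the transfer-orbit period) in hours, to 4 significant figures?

t = 29.39 hours

The Hohmann ellipse has a_t = (r₁ + r₂)/2 = 18434 km.
Half the transfer-orbit period gives t = π√(a_t³/μ) = 1.058×10^5 s.
Converting: 1.058×10^5 s ÷ 3600 s/hour = 29.39 hours.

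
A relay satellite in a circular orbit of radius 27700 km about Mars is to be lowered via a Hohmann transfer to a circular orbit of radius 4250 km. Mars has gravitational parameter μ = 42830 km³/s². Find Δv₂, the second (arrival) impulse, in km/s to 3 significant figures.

Transfer-ellipse semi-major axis a_t = (r₁ + r₂)/2 = (27700 + 4250)/2 = 15975 km.
Circular speed at r = 4250 km: v_c = √(μ/r) = 3.1745 km/s.
Transfer-orbit speed at the same r (vis-viva, a = a_t): v_t = √[μ(2/r − 1/a_t)] = 4.1802 km/s.
Δv₂ = |v_t − v_c| = |4.1802 − 3.1745| = 1.006 km/s.

Δv₂ = 1.01 km/s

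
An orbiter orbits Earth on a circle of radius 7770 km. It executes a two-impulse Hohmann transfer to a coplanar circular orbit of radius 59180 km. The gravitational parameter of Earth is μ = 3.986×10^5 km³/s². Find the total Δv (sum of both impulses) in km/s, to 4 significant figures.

Semi-major axis of the transfer orbit: a_t = (7770 + 59180)/2 = 33475 km.
At r₁ the circular-orbit speed is v₁ = √(μ/r₁) = 7.162 km/s.
Transfer-orbit speed at r₁ (v² = μ(2/r − 1/a)): v_p = √[μ(2/r₁ − 1/a_t)] = 9.523 km/s.
First burn Δv₁ = |v_p − v₁| = 2.361 km/s.
Circular speed at r₂: v₂ = √(μ/r₂) = 2.595 km/s.
Transfer-orbit speed at r₂: v_a = √[μ(2/r₂ − 1/a_t)] = 1.250 km/s.
Second burn Δv₂ = |v₂ − v_a| = 1.345 km/s.
Total Δv = Δv₁ + Δv₂ = 3.706 km/s.

Δv = 3.706 km/s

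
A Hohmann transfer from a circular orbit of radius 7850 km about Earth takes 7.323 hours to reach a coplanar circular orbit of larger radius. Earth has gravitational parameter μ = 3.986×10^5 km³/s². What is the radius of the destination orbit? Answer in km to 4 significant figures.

Transfer time t = 7.323 hours = 26362.8 s, and t = π√(a_t³/μ).
So a_t = (μ t²/π²)^(1/3) = (3.986×10^5 × (26362.8)² / π²)^(1/3) = 30391 km.
Since a_t = (r₁ + r₂)/2, r₂ = 2a_t − r₁ = 2×30391 − 7850 = 52932 km.

r₂ = 52930 km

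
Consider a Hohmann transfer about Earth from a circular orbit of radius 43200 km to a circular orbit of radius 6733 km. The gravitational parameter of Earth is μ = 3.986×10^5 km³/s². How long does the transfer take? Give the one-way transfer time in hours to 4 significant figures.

Semi-major axis of the transfer orbit: a_t = (43200 + 6733)/2 = 24966.5 km.
Half the transfer-orbit period gives t = π√(a_t³/μ) = 19630 s.
Converting: 19630 s ÷ 3600 s/hour = 5.453 hours.

t = 5.453 hours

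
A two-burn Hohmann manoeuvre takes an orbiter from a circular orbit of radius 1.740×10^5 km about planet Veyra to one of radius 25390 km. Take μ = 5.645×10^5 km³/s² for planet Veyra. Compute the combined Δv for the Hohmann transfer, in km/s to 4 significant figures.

Δv = 2.406 km/s

Semi-major axis of the transfer orbit: a_t = (1.740×10^5 + 25390)/2 = 99695 km.
Circular speed at r₁: v₁ = √(μ/r₁) = √(5.645×10^5/1.740×10^5) = 1.8012 km/s.
Transfer-orbit speed at r₁ (v² = μ(2/r − 1/a)): v_a = √[μ(2/r₁ − 1/a_t)] = 0.90898 km/s.
First burn Δv₁ = |v_a − v₁| = 0.8922 km/s.
Circular speed at r₂: v₂ = √(μ/r₂) = 4.715 km/s.
Transfer-orbit speed at r₂: v_p = √[μ(2/r₂ − 1/a_t)] = 6.229 km/s.
Second burn Δv₂ = |v₂ − v_p| = 1.514 km/s.
Δv = Δv₁ + Δv₂ = 0.8922 + 1.514 = 2.406 km/s.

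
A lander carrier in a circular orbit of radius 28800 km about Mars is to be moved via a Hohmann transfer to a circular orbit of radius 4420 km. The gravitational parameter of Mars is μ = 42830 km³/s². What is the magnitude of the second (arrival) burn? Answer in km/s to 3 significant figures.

Δv₂ = 0.986 km/s

Transfer-ellipse semi-major axis a_t = (r₁ + r₂)/2 = (28800 + 4420)/2 = 16610 km.
Circular speed at r = 4420 km: v_c = √(μ/r) = 3.1129 km/s.
Vis-viva on the transfer ellipse at r = 4420 km gives v_t = √[μ(2/r − 1/a_t)] = 4.0990 km/s.
Δv₂ = |v_t − v_c| = |4.0990 − 3.1129| = 0.9861 km/s.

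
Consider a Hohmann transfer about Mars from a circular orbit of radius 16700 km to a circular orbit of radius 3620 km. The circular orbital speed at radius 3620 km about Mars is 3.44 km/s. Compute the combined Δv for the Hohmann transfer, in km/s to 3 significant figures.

From the circular-orbit relation v² = μ/r at r = 3620 km: μ = v²r = (3.44)² × 3620 = 42837.6 km³/s².
The Hohmann ellipse has a_t = (r₁ + r₂)/2 = 10160 km.
At r₁ the circular-orbit speed is v₁ = √(μ/r₁) = 1.6016 km/s.
On the transfer ellipse at r₁, v² = μ(2/r − 1/a) gives v_a = √[μ(2/r₁ − 1/a_t)] = 0.95601 km/s.
First burn Δv₁ = |v_a − v₁| = 0.6456 km/s.
At r₂, v₂ = √(μ/r₂) = 3.4400 km/s.
Transfer-orbit speed at r₂: v_p = √[μ(2/r₂ − 1/a_t)] = 4.4103 km/s.
Second burn Δv₂ = |v₂ − v_p| = 0.9703 km/s.
Total Δv = Δv₁ + Δv₂ = 1.616 km/s.

Δv = 1.62 km/s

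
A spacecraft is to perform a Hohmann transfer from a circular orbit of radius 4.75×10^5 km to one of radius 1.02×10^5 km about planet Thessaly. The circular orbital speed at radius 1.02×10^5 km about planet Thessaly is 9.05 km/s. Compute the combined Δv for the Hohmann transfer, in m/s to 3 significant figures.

Δv = 4260 m/s

From the circular-orbit relation v² = μ/r at r = 1.02×10^5 km: μ = v²r = (9.05)² × 1.02×10^5 = 8.35406×10^6 km³/s².
Semi-major axis of the transfer orbit: a_t = (4.750×10^5 + 1.020×10^5)/2 = 2.885×10^5 km.
At r₁ the circular-orbit speed is v₁ = √(μ/r₁) = 4.19374 km/s.
Transfer-orbit speed at r₁ (vis-viva equation): v_a = √[μ(2/r₁ − 1/a_t)] = 2.49361 km/s.
First burn Δv₁ = |v_a − v₁| = 1.70013 km/s.
Circular speed at r₂: v₂ = √(μ/r₂) = 9.050000 km/s.
Transfer-orbit speed at r₂: v_p = √[μ(2/r₂ − 1/a_t)] = 11.61241 km/s.
Second burn Δv₂ = |v₂ − v_p| = 2.56241 km/s.
Δv = Δv₁ + Δv₂ = 1.70013 + 2.56241 = 4.263 km/s.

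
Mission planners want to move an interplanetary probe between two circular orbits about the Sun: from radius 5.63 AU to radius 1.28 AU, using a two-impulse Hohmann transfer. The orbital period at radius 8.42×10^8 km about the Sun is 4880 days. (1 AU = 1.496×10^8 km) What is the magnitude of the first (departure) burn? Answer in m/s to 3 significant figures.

Δv₁ = 4910 m/s

From Kepler's third law T² = 4π²r³/μ at r = 8.42×10^8 km, T = 4880 days = 4880 × 86400 s = 4.21632×10^8 s: μ = 4π²r³/T² = 1.32565×10^11 km³/s².
In km: r₁ = 5.63 × 1.496×10^8 = 8.42248×10^8 km; r₂ = 1.28 × 1.496×10^8 = 1.91488×10^8 km.
Transfer-ellipse semi-major axis a_t = (r₁ + r₂)/2 = (8.42248×10^8 + 1.91488×10^8)/2 = 5.16868×10^8 km.
Circular speed at r = 8.42248×10^8 km: v_c = √(μ/r) = 12.546 km/s.
Vis-viva on the transfer ellipse at r = 8.42248×10^8 km gives v_t = √[μ(2/r − 1/a_t)] = 7.6362 km/s.
Δv₁ = |v_t − v_c| = |7.6362 − 12.546| = 4.910 km/s.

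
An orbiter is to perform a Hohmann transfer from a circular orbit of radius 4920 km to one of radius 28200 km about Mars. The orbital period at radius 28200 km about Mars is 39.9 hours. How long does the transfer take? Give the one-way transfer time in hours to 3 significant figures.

From Kepler's third law T² = 4π²r³/μ at r = 28200 km, T = 39.9 hours = 39.9 × 3600 s = 1.4364×10^5 s: μ = 4π²r³/T² = 42909.8 km³/s².
The Hohmann ellipse has a_t = (r₁ + r₂)/2 = 16560 km.
Transfer time t = π√(a_t³/μ) = π√((16560)³ / 42909.8) = 32320 s.
Converting: 32320 s ÷ 3600 s/hour = 8.98 hours.

t = 8.98 hours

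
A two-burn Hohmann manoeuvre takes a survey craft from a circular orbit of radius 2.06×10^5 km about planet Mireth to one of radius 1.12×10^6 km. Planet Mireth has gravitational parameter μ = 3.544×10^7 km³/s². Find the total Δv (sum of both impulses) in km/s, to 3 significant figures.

Semi-major axis of the transfer orbit: a_t = (2.060×10^5 + 1.120×10^6)/2 = 6.630×10^5 km.
Circular speed at r₁: v₁ = √(μ/r₁) = √(3.544×10^7/2.060×10^5) = 13.1164 km/s.
Transfer-orbit speed at r₁ (vis-viva equation): v_p = √[μ(2/r₁ − 1/a_t)] = 17.0477 km/s.
First burn Δv₁ = |v_p − v₁| = 3.931 km/s.
Circular speed at r₂: v₂ = √(μ/r₂) = 5.6252 km/s.
Transfer-orbit speed at r₂: v_a = √[μ(2/r₂ − 1/a_t)] = 3.1356 km/s.
Second burn Δv₂ = |v₂ − v_a| = 2.490 km/s.
Total Δv = Δv₁ + Δv₂ = 6.421 km/s.

Δv = 6.42 km/s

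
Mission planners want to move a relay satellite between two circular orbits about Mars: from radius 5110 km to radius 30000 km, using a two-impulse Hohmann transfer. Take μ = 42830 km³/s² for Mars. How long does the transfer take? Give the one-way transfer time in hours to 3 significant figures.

t = 9.81 hours

Transfer-ellipse semi-major axis a_t = (r₁ + r₂)/2 = (5110 + 30000)/2 = 17555 km.
Half the transfer-orbit period gives t = π√(a_t³/μ) = 35310 s.
Converting: 35310 s ÷ 3600 s/hour = 9.81 hours.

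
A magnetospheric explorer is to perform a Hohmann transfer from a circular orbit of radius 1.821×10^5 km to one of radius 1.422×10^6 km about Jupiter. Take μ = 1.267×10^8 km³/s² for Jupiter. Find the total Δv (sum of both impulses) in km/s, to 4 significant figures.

Δv = 13.69 km/s

Semi-major axis of the transfer orbit: a_t = (1.821×10^5 + 1.422×10^6)/2 = 8.0205×10^5 km.
At r₁ the circular-orbit speed is v₁ = √(μ/r₁) = 26.377 km/s.
On the transfer ellipse at r₁, v² = μ(2/r − 1/a) gives v_p = √[μ(2/r₁ − 1/a_t)] = 35.122 km/s.
First burn Δv₁ = |v_p − v₁| = 8.745 km/s.
At r₂, v₂ = √(μ/r₂) = 9.4393 km/s.
Transfer-orbit speed at r₂: v_a = √[μ(2/r₂ − 1/a_t)] = 4.4977 km/s.
Second burn Δv₂ = |v₂ − v_a| = 4.942 km/s.
Δv = Δv₁ + Δv₂ = 8.745 + 4.942 = 13.69 km/s.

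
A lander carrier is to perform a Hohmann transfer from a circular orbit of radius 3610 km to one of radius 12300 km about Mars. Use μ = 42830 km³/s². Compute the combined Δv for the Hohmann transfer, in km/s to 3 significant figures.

Δv = 1.45 km/s

Transfer-ellipse semi-major axis a_t = (r₁ + r₂)/2 = (3610 + 12300)/2 = 7955 km.
Circular speed at r₁: v₁ = √(μ/r₁) = √(42830/3610) = 3.44445 km/s.
On the transfer ellipse at r₁, vis-viva equation gives v_p = √[μ(2/r₁ − 1/a_t)] = 4.28305 km/s.
First burn Δv₁ = |v_p − v₁| = 0.8386 km/s.
At r₂, v₂ = √(μ/r₂) = 1.866 km/s.
Transfer-orbit speed at r₂: v_a = √[μ(2/r₂ − 1/a_t)] = 1.257 km/s.
Second burn Δv₂ = |v₂ − v_a| = 0.6090 km/s.
Total Δv = Δv₁ + Δv₂ = 1.448 km/s.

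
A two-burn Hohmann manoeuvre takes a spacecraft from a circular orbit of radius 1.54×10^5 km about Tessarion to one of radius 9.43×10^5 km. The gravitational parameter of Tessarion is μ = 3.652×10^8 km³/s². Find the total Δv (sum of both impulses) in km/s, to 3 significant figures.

Δv = 24.4 km/s

Transfer-ellipse semi-major axis a_t = (r₁ + r₂)/2 = (1.540×10^5 + 9.430×10^5)/2 = 5.485×10^5 km.
At r₁ the circular-orbit speed is v₁ = √(μ/r₁) = 48.6973 km/s.
On the transfer ellipse at r₁, vis-viva gives v_p = √[μ(2/r₁ − 1/a_t)] = 63.8517 km/s.
First burn Δv₁ = |v_p − v₁| = 15.154 km/s.
At r₂, v₂ = √(μ/r₂) = 19.6793 km/s.
Transfer-orbit speed at r₂: v_a = √[μ(2/r₂ − 1/a_t)] = 10.4275 km/s.
Second burn Δv₂ = |v₂ − v_a| = 9.2518 km/s.
Total Δv = Δv₁ + Δv₂ = 24.41 km/s.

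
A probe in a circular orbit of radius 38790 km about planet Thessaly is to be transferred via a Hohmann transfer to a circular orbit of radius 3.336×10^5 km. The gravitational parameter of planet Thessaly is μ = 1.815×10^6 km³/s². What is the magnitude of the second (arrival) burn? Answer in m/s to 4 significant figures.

Δv₂ = 1268 m/s

Transfer-ellipse semi-major axis a_t = (r₁ + r₂)/2 = (38790 + 3.336×10^5)/2 = 1.86195×10^5 km.
Circular speed at r = 3.336×10^5 km: v_c = √(μ/r) = 2.333 km/s.
Transfer-orbit speed at the same r (vis-viva, a = a_t): v_t = √[μ(2/r − 1/a_t)] = 1.065 km/s.
Δv₂ = |v_t − v_c| = |1.065 − 2.333| = 1.268 km/s.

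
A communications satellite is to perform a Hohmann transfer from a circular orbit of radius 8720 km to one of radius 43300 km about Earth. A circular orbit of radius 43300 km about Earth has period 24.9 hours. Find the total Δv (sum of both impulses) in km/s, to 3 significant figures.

From Kepler's third law T² = 4π²r³/μ at r = 43300 km, T = 24.9 hours = 24.9 × 3600 s = 89640 s: μ = 4π²r³/T² = 3.98859×10^5 km³/s².
Semi-major axis of the transfer orbit: a_t = (8720 + 43300)/2 = 26010 km.
Circular speed at r₁: v₁ = √(μ/r₁) = √(3.98859×10^5/8720) = 6.763 km/s.
On the transfer ellipse at r₁, vis-viva equation gives v_p = √[μ(2/r₁ − 1/a_t)] = 8.726 km/s.
First burn Δv₁ = |v_p − v₁| = 1.963 km/s.
Circular speed at r₂: v₂ = √(μ/r₂) = 3.035 km/s.
Transfer-orbit speed at r₂: v_a = √[μ(2/r₂ − 1/a_t)] = 1.757 km/s.
Second burn Δv₂ = |v₂ − v_a| = 1.278 km/s.
Total Δv = Δv₁ + Δv₂ = 3.241 km/s.

Δv = 3.24 km/s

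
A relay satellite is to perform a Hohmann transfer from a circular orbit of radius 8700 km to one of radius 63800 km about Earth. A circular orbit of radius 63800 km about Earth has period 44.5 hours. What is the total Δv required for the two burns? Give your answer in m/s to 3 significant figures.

From Kepler's third law T² = 4π²r³/μ at r = 63800 km, T = 44.5 hours = 44.5 × 3600 s = 1.602×10^5 s: μ = 4π²r³/T² = 3.99482×10^5 km³/s².
Semi-major axis of the transfer orbit: a_t = (8700 + 63800)/2 = 36250 km.
Circular speed at r₁: v₁ = √(μ/r₁) = √(3.99482×10^5/8700) = 6.7762 km/s.
On the transfer ellipse at r₁, vis-viva gives v_p = √[μ(2/r₁ − 1/a_t)] = 8.9897 km/s.
First burn Δv₁ = |v_p − v₁| = 2.2135 km/s.
Circular speed at r₂: v₂ = √(μ/r₂) = 2.5023 km/s.
Transfer-orbit speed at r₂: v_a = √[μ(2/r₂ − 1/a_t)] = 1.2259 km/s.
Second burn Δv₂ = |v₂ − v_a| = 1.2764 km/s.
Total Δv = Δv₁ + Δv₂ = 3.490 km/s.

Δv = 3490 m/s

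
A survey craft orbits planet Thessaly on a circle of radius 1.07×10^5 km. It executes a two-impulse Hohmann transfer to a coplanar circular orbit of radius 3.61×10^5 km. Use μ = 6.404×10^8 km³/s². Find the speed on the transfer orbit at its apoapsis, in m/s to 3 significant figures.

Transfer-ellipse semi-major axis a_t = (r₁ + r₂)/2 = (1.070×10^5 + 3.610×10^5)/2 = 2.340×10^5 km.
At apoapsis, r = 3.610×10^5 km.
Vis-viva: v = √[μ(2/r − 1/a_t)] = √[6.404×10^8 × (2/3.610×10^5 − 1/2.340×10^5)] = 28.48 km/s.

v = 28500 m/s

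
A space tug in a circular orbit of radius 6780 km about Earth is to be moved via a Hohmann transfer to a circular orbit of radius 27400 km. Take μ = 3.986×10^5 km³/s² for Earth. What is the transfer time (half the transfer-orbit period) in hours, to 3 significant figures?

Semi-major axis of the transfer orbit: a_t = (6780 + 27400)/2 = 17090 km.
Half the transfer-orbit period gives t = π√(a_t³/μ) = 11120 s.
Converting: 11120 s ÷ 3600 s/hour = 3.09 hours.

t = 3.09 hours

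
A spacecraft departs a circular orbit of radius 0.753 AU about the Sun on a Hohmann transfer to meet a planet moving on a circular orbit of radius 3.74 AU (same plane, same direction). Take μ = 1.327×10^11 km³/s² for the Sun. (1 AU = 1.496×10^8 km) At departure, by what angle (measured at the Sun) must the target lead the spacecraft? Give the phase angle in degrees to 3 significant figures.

In km: r₁ = 0.753 × 1.496×10^8 = 1.126488×10^8 km; r₂ = 3.74 × 1.496×10^8 = 5.59504×10^8 km.
Transfer-ellipse semi-major axis a_t = (r₁ + r₂)/2 = (1.126488×10^8 + 5.59504×10^8)/2 = 3.360764×10^8 km.
Transfer time t = π√(a_t³/μ) = 5.3134×10^7 s.
The target's mean motion on its circular orbit is ω₂ = √(μ/r₂³) = 2.7525×10^-8 rad/s.
Angle swept by the target during transfer: ω₂·t = 1.4625 rad = 83.80°.
Arrival is 180° from departure on the ellipse, so φ = 180° − 83.80° = 96.2°.

φ = 96.2°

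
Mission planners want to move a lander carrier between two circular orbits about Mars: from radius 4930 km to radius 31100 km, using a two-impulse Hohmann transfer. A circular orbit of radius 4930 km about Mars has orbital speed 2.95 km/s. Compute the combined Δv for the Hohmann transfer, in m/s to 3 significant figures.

From the circular-orbit relation v² = μ/r at r = 4930 km: μ = v²r = (2.95)² × 4930 = 42903.3 km³/s².
Semi-major axis of the transfer orbit: a_t = (4930 + 31100)/2 = 18015 km.
At r₁ the circular-orbit speed is v₁ = √(μ/r₁) = 2.950 km/s.
On the transfer ellipse at r₁, v² = μ(2/r − 1/a) gives v_p = √[μ(2/r₁ − 1/a_t)] = 3.876 km/s.
First burn Δv₁ = |v_p − v₁| = 0.9260 km/s.
Circular speed at r₂: v₂ = √(μ/r₂) = 1.1745 km/s.
Transfer-orbit speed at r₂: v_a = √[μ(2/r₂ − 1/a_t)] = 0.61443 km/s.
Second burn Δv₂ = |v₂ − v_a| = 0.5601 km/s.
Δv = Δv₁ + Δv₂ = 0.9260 + 0.5601 = 1.486 km/s.

Δv = 1490 m/s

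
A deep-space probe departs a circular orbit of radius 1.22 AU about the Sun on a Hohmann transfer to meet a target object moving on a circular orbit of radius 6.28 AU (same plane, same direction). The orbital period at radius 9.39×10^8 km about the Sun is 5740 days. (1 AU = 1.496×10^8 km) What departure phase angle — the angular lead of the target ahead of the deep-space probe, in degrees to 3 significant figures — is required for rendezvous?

From Kepler's third law T² = 4π²r³/μ at r = 9.39×10^8 km, T = 5740 days = 5740 × 86400 s = 4.95936×10^8 s: μ = 4π²r³/T² = 1.32894×10^11 km³/s².
In km: r₁ = 1.22 × 1.496×10^8 = 1.82512×10^8 km; r₂ = 6.28 × 1.496×10^8 = 9.39488×10^8 km.
The Hohmann ellipse has a_t = (r₁ + r₂)/2 = 5.610×10^8 km.
Transfer time t = π√(a_t³/μ) = 1.145×10^8 s.
The target's mean motion on its circular orbit is ω₂ = √(μ/r₂³) = 1.266×10^-8 rad/s.
Angle swept by the target during transfer: ω₂·t = 1.4496 rad = 83.06°.
Arrival is 180° from departure on the ellipse, so φ = 180° − 83.06° = 96.9°.

φ = 96.9°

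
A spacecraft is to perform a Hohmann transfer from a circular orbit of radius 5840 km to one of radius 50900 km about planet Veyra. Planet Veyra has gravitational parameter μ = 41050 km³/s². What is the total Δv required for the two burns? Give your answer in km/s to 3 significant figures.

Transfer-ellipse semi-major axis a_t = (r₁ + r₂)/2 = (5840 + 50900)/2 = 28370 km.
Circular speed at r₁: v₁ = √(μ/r₁) = √(41050/5840) = 2.651 km/s.
On the transfer ellipse at r₁, vis-viva equation gives v_p = √[μ(2/r₁ − 1/a_t)] = 3.551 km/s.
First burn Δv₁ = |v_p − v₁| = 0.9000 km/s.
At r₂, v₂ = √(μ/r₂) = 0.89804 km/s.
Transfer-orbit speed at r₂: v_a = √[μ(2/r₂ − 1/a_t)] = 0.40745 km/s.
Second burn Δv₂ = |v₂ − v_a| = 0.4906 km/s.
Total Δv = Δv₁ + Δv₂ = 1.391 km/s.

Δv = 1.39 km/s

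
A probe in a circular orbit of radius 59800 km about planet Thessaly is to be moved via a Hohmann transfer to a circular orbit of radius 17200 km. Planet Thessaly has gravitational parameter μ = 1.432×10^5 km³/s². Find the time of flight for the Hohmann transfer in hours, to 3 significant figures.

The Hohmann ellipse has a_t = (r₁ + r₂)/2 = 38500 km.
By Kepler's third law the transfer-orbit period is T = 2π√(a_t³/μ), so t = T/2 = 62710 s.
Converting: 62710 s ÷ 3600 s/hour = 17.4 hours.

t = 17.4 hours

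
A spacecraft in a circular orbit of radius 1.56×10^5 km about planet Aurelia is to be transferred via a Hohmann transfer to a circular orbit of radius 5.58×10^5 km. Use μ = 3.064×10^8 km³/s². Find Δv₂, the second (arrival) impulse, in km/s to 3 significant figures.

Transfer-ellipse semi-major axis a_t = (r₁ + r₂)/2 = (1.560×10^5 + 5.580×10^5)/2 = 3.570×10^5 km.
On the circular orbit at r = 5.580×10^5 km, v_c = √(μ/r) = 23.433 km/s.
Transfer-orbit speed at the same r (vis-viva, a = a_t): v_t = √[μ(2/r − 1/a_t)] = 15.490 km/s.
Δv₂ = |v_t − v_c| = |15.490 − 23.433| = 7.943 km/s.

Δv₂ = 7.94 km/s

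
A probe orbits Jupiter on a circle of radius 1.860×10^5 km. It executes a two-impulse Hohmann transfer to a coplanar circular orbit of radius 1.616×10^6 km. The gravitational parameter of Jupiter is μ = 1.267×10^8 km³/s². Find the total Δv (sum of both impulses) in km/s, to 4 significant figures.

The Hohmann ellipse has a_t = (r₁ + r₂)/2 = 9.010×10^5 km.
Circular speed at r₁: v₁ = √(μ/r₁) = √(1.267×10^8/1.860×10^5) = 26.099 km/s.
Transfer-orbit speed at r₁ (v² = μ(2/r − 1/a)): v_p = √[μ(2/r₁ − 1/a_t)] = 34.953 km/s.
First burn Δv₁ = |v_p − v₁| = 8.8540 km/s.
Circular speed at r₂: v₂ = √(μ/r₂) = 8.8546 km/s.
Transfer-orbit speed at r₂: v_a = √[μ(2/r₂ − 1/a_t)] = 4.0231 km/s.
Second burn Δv₂ = |v₂ − v_a| = 4.8315 km/s.
Δv = Δv₁ + Δv₂ = 8.8540 + 4.8315 = 13.69 km/s.

Δv = 13.69 km/s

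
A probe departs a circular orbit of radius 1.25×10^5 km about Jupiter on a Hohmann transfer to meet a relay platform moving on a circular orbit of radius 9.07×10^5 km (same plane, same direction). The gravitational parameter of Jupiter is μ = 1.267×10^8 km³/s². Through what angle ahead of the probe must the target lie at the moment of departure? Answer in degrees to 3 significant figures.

The Hohmann ellipse has a_t = (r₁ + r₂)/2 = 5.160×10^5 km.
Transfer time t = π√(a_t³/μ) = 1.0345×10^5 s.
The target's mean motion on its circular orbit is ω₂ = √(μ/r₂³) = 1.3031×10^-5 rad/s.
Angle swept by the target during transfer: ω₂·t = 1.3481 rad = 77.24°.
Arrival is 180° from departure on the ellipse, so φ = 180° − 77.24° = 103°.

φ = 103°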